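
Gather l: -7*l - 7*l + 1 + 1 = 2 - 14*l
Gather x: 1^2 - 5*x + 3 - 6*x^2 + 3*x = -6*x^2 - 2*x + 4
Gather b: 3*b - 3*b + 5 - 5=0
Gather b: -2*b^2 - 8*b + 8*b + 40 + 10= 50 - 2*b^2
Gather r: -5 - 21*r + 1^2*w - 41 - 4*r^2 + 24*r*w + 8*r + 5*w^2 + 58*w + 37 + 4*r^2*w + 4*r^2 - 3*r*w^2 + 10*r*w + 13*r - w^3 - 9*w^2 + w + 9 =4*r^2*w + r*(-3*w^2 + 34*w) - w^3 - 4*w^2 + 60*w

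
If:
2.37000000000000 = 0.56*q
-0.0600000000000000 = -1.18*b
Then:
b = 0.05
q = 4.23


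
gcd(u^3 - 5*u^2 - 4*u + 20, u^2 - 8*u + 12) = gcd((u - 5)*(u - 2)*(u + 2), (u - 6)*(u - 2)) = u - 2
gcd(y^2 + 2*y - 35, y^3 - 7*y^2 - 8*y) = 1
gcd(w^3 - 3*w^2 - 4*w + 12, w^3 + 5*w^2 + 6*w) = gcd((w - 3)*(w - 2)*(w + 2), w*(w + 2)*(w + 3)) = w + 2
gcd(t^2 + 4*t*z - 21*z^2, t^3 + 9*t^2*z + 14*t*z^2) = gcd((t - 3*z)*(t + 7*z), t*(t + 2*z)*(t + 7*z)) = t + 7*z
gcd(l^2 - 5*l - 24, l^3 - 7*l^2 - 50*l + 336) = l - 8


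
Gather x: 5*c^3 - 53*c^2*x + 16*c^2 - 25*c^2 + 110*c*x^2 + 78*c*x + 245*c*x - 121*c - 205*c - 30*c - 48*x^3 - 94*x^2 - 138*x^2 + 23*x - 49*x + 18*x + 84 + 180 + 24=5*c^3 - 9*c^2 - 356*c - 48*x^3 + x^2*(110*c - 232) + x*(-53*c^2 + 323*c - 8) + 288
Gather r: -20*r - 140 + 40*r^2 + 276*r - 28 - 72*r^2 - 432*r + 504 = -32*r^2 - 176*r + 336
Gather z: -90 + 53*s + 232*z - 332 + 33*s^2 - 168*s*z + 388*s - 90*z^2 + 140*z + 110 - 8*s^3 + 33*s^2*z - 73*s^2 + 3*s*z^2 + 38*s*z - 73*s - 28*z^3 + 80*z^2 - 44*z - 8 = -8*s^3 - 40*s^2 + 368*s - 28*z^3 + z^2*(3*s - 10) + z*(33*s^2 - 130*s + 328) - 320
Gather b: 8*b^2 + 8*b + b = 8*b^2 + 9*b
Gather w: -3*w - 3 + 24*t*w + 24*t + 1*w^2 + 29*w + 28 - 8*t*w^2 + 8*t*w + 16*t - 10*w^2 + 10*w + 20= 40*t + w^2*(-8*t - 9) + w*(32*t + 36) + 45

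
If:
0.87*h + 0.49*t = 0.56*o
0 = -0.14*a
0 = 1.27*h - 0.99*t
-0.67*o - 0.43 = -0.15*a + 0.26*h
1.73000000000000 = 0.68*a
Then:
No Solution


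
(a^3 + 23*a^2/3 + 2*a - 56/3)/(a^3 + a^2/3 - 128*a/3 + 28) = (3*a^2 + 2*a - 8)/(3*a^2 - 20*a + 12)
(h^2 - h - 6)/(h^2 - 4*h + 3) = (h + 2)/(h - 1)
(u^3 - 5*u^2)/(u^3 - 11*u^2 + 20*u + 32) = u^2*(u - 5)/(u^3 - 11*u^2 + 20*u + 32)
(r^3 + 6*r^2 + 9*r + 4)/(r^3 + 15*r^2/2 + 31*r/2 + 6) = 2*(r^2 + 2*r + 1)/(2*r^2 + 7*r + 3)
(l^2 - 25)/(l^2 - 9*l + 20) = (l + 5)/(l - 4)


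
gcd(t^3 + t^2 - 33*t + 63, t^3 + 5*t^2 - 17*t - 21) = t^2 + 4*t - 21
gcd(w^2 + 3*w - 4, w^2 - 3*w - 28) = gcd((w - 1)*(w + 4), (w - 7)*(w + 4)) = w + 4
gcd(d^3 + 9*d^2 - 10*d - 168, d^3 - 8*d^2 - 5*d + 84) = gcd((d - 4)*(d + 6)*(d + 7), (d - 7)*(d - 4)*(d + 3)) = d - 4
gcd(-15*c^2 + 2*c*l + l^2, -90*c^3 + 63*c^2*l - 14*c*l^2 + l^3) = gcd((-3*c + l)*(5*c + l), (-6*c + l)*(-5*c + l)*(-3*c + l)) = 3*c - l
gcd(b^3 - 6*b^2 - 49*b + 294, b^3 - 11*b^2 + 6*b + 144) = b - 6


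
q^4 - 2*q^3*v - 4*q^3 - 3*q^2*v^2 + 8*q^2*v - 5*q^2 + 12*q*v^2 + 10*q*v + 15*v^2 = (q - 5)*(q + 1)*(q - 3*v)*(q + v)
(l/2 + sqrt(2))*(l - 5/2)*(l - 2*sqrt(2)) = l^3/2 - 5*l^2/4 - 4*l + 10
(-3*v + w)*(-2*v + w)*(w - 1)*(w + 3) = 6*v^2*w^2 + 12*v^2*w - 18*v^2 - 5*v*w^3 - 10*v*w^2 + 15*v*w + w^4 + 2*w^3 - 3*w^2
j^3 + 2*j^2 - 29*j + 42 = (j - 3)*(j - 2)*(j + 7)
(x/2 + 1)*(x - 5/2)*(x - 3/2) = x^3/2 - x^2 - 17*x/8 + 15/4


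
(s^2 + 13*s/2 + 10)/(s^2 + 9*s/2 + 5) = (s + 4)/(s + 2)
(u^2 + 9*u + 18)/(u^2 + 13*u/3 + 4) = 3*(u + 6)/(3*u + 4)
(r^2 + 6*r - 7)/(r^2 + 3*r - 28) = (r - 1)/(r - 4)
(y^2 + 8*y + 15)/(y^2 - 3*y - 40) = (y + 3)/(y - 8)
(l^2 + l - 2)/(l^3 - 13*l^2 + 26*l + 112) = (l - 1)/(l^2 - 15*l + 56)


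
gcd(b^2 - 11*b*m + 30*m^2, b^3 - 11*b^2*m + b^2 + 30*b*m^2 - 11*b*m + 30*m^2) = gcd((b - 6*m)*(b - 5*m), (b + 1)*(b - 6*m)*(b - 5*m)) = b^2 - 11*b*m + 30*m^2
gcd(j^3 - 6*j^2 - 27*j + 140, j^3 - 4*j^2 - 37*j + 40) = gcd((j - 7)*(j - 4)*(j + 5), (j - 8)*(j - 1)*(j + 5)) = j + 5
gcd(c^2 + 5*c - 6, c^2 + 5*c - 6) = c^2 + 5*c - 6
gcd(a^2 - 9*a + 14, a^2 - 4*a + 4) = a - 2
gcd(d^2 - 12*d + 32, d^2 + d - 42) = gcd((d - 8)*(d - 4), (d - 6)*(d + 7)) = 1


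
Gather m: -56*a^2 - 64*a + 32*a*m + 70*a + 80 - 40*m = -56*a^2 + 6*a + m*(32*a - 40) + 80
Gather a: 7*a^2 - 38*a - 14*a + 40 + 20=7*a^2 - 52*a + 60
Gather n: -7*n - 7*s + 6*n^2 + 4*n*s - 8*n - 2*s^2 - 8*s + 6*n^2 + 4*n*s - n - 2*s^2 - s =12*n^2 + n*(8*s - 16) - 4*s^2 - 16*s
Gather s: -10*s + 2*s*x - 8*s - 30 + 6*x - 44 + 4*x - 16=s*(2*x - 18) + 10*x - 90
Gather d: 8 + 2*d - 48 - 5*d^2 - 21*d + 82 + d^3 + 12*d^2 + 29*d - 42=d^3 + 7*d^2 + 10*d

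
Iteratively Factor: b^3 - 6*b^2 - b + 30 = (b - 5)*(b^2 - b - 6) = (b - 5)*(b - 3)*(b + 2)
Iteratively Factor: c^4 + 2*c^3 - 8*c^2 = (c)*(c^3 + 2*c^2 - 8*c) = c^2*(c^2 + 2*c - 8) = c^2*(c - 2)*(c + 4)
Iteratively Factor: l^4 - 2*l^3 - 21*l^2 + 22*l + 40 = (l - 5)*(l^3 + 3*l^2 - 6*l - 8) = (l - 5)*(l + 1)*(l^2 + 2*l - 8) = (l - 5)*(l - 2)*(l + 1)*(l + 4)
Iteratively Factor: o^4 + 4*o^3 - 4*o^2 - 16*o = (o + 2)*(o^3 + 2*o^2 - 8*o) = (o - 2)*(o + 2)*(o^2 + 4*o) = o*(o - 2)*(o + 2)*(o + 4)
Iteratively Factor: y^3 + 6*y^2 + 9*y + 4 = (y + 4)*(y^2 + 2*y + 1) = (y + 1)*(y + 4)*(y + 1)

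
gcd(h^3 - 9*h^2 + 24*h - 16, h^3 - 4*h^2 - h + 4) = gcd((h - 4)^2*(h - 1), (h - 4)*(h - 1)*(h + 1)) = h^2 - 5*h + 4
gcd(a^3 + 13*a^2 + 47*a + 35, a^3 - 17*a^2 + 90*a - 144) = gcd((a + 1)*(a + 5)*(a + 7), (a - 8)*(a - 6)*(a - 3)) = 1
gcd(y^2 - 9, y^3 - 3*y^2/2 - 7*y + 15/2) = y - 3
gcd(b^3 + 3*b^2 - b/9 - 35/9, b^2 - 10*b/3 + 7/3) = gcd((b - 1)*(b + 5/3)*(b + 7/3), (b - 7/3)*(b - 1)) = b - 1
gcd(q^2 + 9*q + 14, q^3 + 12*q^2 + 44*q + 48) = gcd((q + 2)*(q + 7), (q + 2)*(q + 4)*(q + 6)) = q + 2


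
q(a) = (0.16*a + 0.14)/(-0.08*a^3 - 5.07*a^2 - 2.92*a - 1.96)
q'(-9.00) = 0.00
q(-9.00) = 0.00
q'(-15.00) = 0.00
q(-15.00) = 0.00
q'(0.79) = 0.03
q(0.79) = -0.04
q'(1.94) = 0.01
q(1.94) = -0.02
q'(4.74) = 0.00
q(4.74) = -0.01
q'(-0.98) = -0.03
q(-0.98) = 0.00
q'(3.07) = 0.00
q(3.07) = -0.01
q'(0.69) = 0.04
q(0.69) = -0.04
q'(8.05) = 0.00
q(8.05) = -0.00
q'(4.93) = 0.00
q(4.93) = -0.01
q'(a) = (0.16*a + 0.14)*(0.24*a^2 + 10.14*a + 2.92)/(-0.08*a^3 - 5.07*a^2 - 2.92*a - 1.96)^2 + 0.16/(-0.08*a^3 - 5.07*a^2 - 2.92*a - 1.96) = (0.0256*a^3 + 0.8448*a^2 + 1.4196*a + 0.0952000000000001)/(0.0064*a^6 + 0.8112*a^5 + 26.1721*a^4 + 29.9224*a^3 + 28.4008*a^2 + 11.4464*a + 3.8416)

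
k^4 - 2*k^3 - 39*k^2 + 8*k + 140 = (k - 7)*(k - 2)*(k + 2)*(k + 5)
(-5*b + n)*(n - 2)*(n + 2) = -5*b*n^2 + 20*b + n^3 - 4*n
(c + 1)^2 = c^2 + 2*c + 1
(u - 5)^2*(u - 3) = u^3 - 13*u^2 + 55*u - 75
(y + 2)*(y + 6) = y^2 + 8*y + 12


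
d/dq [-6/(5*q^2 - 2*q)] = 12*(5*q - 1)/(q^2*(5*q - 2)^2)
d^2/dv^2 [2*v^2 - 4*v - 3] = 4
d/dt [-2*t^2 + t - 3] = 1 - 4*t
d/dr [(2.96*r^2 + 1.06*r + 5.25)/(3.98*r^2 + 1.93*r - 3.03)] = (1.494*r^2 - 59.7276*r - 13.3443)/(15.8404*r^4 + 15.3628*r^3 - 20.3939*r^2 - 11.6958*r + 9.1809)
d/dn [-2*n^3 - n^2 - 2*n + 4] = -6*n^2 - 2*n - 2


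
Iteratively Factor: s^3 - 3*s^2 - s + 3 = (s - 1)*(s^2 - 2*s - 3) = (s - 1)*(s + 1)*(s - 3)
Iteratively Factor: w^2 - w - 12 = (w - 4)*(w + 3)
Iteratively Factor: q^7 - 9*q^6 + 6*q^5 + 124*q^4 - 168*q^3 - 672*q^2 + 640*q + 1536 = (q - 4)*(q^6 - 5*q^5 - 14*q^4 + 68*q^3 + 104*q^2 - 256*q - 384) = (q - 4)*(q - 3)*(q^5 - 2*q^4 - 20*q^3 + 8*q^2 + 128*q + 128) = (q - 4)^2*(q - 3)*(q^4 + 2*q^3 - 12*q^2 - 40*q - 32) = (q - 4)^2*(q - 3)*(q + 2)*(q^3 - 12*q - 16) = (q - 4)^2*(q - 3)*(q + 2)^2*(q^2 - 2*q - 8) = (q - 4)^3*(q - 3)*(q + 2)^2*(q + 2)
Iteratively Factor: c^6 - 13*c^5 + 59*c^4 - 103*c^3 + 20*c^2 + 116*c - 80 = (c - 4)*(c^5 - 9*c^4 + 23*c^3 - 11*c^2 - 24*c + 20) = (c - 4)*(c - 1)*(c^4 - 8*c^3 + 15*c^2 + 4*c - 20) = (c - 4)*(c - 2)*(c - 1)*(c^3 - 6*c^2 + 3*c + 10) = (c - 4)*(c - 2)^2*(c - 1)*(c^2 - 4*c - 5) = (c - 5)*(c - 4)*(c - 2)^2*(c - 1)*(c + 1)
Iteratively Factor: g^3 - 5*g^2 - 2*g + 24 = (g - 3)*(g^2 - 2*g - 8) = (g - 3)*(g + 2)*(g - 4)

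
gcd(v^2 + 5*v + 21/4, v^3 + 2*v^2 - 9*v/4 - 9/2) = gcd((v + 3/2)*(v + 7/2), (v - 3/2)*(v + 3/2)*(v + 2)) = v + 3/2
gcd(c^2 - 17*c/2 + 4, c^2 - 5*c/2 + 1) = c - 1/2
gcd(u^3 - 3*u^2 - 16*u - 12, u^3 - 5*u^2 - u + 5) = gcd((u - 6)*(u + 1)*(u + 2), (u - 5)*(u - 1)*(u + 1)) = u + 1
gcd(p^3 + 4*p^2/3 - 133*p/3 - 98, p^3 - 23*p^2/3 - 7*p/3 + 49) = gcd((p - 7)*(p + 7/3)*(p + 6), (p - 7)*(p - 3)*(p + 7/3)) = p^2 - 14*p/3 - 49/3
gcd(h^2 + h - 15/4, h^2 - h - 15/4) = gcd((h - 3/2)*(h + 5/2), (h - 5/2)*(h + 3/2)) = 1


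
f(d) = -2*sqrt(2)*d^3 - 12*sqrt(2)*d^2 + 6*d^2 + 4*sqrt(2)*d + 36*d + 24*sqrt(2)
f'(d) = -6*sqrt(2)*d^2 - 24*sqrt(2)*d + 12*d + 4*sqrt(2) + 36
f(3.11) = -27.69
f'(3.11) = -108.65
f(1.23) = 63.32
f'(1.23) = 1.83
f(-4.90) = -100.82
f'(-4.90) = -54.56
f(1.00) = 61.80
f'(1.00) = 11.23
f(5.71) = -612.45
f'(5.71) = -360.28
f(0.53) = 52.52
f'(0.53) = 27.64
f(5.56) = -559.74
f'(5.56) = -342.65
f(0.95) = 61.19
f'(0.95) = 13.15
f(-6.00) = 0.00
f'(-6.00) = -132.17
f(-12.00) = 2841.82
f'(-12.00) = -916.93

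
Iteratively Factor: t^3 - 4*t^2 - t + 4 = (t - 4)*(t^2 - 1) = (t - 4)*(t + 1)*(t - 1)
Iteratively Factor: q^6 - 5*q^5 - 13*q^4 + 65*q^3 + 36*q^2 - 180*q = (q - 3)*(q^5 - 2*q^4 - 19*q^3 + 8*q^2 + 60*q) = (q - 3)*(q - 2)*(q^4 - 19*q^2 - 30*q) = (q - 3)*(q - 2)*(q + 3)*(q^3 - 3*q^2 - 10*q) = (q - 5)*(q - 3)*(q - 2)*(q + 3)*(q^2 + 2*q) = q*(q - 5)*(q - 3)*(q - 2)*(q + 3)*(q + 2)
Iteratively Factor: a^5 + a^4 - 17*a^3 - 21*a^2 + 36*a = (a + 3)*(a^4 - 2*a^3 - 11*a^2 + 12*a) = (a - 1)*(a + 3)*(a^3 - a^2 - 12*a) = (a - 1)*(a + 3)^2*(a^2 - 4*a) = (a - 4)*(a - 1)*(a + 3)^2*(a)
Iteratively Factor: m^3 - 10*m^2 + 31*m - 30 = (m - 3)*(m^2 - 7*m + 10) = (m - 5)*(m - 3)*(m - 2)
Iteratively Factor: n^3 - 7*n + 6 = (n - 2)*(n^2 + 2*n - 3) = (n - 2)*(n + 3)*(n - 1)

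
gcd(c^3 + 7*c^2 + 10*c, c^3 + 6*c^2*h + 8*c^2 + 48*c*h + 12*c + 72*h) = c + 2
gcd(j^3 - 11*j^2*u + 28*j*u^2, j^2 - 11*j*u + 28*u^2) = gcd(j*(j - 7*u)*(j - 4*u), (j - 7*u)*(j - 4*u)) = j^2 - 11*j*u + 28*u^2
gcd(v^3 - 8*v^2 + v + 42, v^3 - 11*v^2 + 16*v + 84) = v^2 - 5*v - 14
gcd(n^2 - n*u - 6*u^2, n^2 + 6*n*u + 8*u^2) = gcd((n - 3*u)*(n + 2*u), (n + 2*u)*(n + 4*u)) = n + 2*u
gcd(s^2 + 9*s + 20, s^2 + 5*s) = s + 5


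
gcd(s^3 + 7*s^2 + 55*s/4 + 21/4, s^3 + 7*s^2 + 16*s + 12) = s + 3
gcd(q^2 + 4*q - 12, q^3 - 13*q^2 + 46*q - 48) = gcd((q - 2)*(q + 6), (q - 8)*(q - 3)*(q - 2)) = q - 2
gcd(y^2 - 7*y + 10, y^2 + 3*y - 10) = y - 2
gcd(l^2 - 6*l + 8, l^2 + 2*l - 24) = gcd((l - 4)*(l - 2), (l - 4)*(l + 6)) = l - 4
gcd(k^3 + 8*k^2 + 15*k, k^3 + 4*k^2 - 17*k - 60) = k^2 + 8*k + 15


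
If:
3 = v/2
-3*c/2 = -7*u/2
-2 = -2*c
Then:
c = 1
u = 3/7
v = 6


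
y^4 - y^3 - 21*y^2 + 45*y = y*(y - 3)^2*(y + 5)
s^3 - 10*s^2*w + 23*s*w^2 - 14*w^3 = (s - 7*w)*(s - 2*w)*(s - w)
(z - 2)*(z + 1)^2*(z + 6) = z^4 + 6*z^3 - 3*z^2 - 20*z - 12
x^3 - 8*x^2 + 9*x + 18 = (x - 6)*(x - 3)*(x + 1)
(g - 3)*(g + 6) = g^2 + 3*g - 18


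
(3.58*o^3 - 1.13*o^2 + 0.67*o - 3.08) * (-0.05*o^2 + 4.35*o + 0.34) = -0.179*o^5 + 15.6295*o^4 - 3.7318*o^3 + 2.6843*o^2 - 13.1702*o - 1.0472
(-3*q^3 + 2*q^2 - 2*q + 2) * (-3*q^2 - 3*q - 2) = 9*q^5 + 3*q^4 + 6*q^3 - 4*q^2 - 2*q - 4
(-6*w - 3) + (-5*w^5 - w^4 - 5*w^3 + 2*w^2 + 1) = -5*w^5 - w^4 - 5*w^3 + 2*w^2 - 6*w - 2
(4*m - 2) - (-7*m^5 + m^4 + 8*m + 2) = 7*m^5 - m^4 - 4*m - 4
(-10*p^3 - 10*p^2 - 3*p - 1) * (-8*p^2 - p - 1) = 80*p^5 + 90*p^4 + 44*p^3 + 21*p^2 + 4*p + 1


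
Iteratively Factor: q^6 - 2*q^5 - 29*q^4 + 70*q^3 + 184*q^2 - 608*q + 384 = (q - 2)*(q^5 - 29*q^3 + 12*q^2 + 208*q - 192) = (q - 4)*(q - 2)*(q^4 + 4*q^3 - 13*q^2 - 40*q + 48) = (q - 4)*(q - 3)*(q - 2)*(q^3 + 7*q^2 + 8*q - 16) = (q - 4)*(q - 3)*(q - 2)*(q + 4)*(q^2 + 3*q - 4) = (q - 4)*(q - 3)*(q - 2)*(q + 4)^2*(q - 1)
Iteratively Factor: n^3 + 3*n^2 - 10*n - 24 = (n + 4)*(n^2 - n - 6) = (n + 2)*(n + 4)*(n - 3)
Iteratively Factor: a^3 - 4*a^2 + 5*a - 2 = (a - 2)*(a^2 - 2*a + 1) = (a - 2)*(a - 1)*(a - 1)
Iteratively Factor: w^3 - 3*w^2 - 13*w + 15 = (w - 5)*(w^2 + 2*w - 3) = (w - 5)*(w - 1)*(w + 3)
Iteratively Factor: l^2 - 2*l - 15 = (l + 3)*(l - 5)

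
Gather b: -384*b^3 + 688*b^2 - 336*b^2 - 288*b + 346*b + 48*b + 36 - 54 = -384*b^3 + 352*b^2 + 106*b - 18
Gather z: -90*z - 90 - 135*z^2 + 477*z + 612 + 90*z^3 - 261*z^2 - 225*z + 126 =90*z^3 - 396*z^2 + 162*z + 648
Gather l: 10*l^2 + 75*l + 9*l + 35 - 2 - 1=10*l^2 + 84*l + 32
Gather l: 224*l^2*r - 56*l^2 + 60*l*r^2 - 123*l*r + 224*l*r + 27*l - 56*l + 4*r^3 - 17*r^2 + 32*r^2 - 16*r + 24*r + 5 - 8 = l^2*(224*r - 56) + l*(60*r^2 + 101*r - 29) + 4*r^3 + 15*r^2 + 8*r - 3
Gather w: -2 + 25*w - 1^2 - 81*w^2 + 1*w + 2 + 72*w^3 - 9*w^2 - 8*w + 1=72*w^3 - 90*w^2 + 18*w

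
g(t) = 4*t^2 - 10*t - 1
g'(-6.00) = -58.00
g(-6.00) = 203.00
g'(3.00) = 14.00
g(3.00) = 5.00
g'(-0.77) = -16.16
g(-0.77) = 9.07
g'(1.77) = 4.16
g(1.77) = -6.17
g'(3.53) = 18.24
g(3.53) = 13.54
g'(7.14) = 47.12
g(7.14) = 131.52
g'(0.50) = -6.00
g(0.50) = -5.00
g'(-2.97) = -33.76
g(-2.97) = 63.98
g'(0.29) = -7.68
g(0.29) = -3.56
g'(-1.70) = -23.60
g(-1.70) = 27.56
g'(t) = 8*t - 10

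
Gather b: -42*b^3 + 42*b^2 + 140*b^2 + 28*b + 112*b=-42*b^3 + 182*b^2 + 140*b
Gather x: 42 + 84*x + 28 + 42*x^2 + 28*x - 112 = 42*x^2 + 112*x - 42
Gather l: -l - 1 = -l - 1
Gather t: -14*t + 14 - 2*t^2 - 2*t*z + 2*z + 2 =-2*t^2 + t*(-2*z - 14) + 2*z + 16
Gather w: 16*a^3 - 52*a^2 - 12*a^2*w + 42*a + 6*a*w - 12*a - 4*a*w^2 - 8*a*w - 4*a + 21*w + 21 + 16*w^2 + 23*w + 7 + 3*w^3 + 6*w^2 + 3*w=16*a^3 - 52*a^2 + 26*a + 3*w^3 + w^2*(22 - 4*a) + w*(-12*a^2 - 2*a + 47) + 28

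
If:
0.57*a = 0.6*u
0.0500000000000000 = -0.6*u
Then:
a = -0.09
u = -0.08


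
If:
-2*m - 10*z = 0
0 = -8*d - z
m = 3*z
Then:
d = 0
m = 0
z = 0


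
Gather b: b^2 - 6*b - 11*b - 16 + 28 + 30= b^2 - 17*b + 42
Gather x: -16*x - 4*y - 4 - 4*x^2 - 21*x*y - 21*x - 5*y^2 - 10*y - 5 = -4*x^2 + x*(-21*y - 37) - 5*y^2 - 14*y - 9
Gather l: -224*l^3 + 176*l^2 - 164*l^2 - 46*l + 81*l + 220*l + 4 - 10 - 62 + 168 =-224*l^3 + 12*l^2 + 255*l + 100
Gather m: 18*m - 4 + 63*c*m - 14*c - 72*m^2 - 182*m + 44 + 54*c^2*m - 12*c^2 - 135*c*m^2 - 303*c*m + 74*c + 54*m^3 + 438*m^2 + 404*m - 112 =-12*c^2 + 60*c + 54*m^3 + m^2*(366 - 135*c) + m*(54*c^2 - 240*c + 240) - 72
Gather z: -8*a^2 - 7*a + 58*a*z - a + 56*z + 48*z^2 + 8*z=-8*a^2 - 8*a + 48*z^2 + z*(58*a + 64)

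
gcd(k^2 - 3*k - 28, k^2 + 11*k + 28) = k + 4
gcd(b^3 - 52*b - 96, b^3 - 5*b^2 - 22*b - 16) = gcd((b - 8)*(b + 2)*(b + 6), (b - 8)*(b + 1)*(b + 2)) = b^2 - 6*b - 16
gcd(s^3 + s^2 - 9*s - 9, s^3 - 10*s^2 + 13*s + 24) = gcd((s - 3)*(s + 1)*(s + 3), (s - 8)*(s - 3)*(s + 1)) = s^2 - 2*s - 3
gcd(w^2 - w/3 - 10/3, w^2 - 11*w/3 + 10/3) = w - 2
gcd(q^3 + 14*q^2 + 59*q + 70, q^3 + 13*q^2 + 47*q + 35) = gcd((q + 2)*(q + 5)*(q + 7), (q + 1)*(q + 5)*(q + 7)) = q^2 + 12*q + 35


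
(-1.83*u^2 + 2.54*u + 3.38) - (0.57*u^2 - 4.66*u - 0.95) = -2.4*u^2 + 7.2*u + 4.33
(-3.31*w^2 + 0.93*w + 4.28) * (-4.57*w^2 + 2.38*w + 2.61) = 15.1267*w^4 - 12.1279*w^3 - 25.9853*w^2 + 12.6137*w + 11.1708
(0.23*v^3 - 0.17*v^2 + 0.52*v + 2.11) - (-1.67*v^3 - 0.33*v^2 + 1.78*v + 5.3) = 1.9*v^3 + 0.16*v^2 - 1.26*v - 3.19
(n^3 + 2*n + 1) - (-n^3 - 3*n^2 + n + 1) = 2*n^3 + 3*n^2 + n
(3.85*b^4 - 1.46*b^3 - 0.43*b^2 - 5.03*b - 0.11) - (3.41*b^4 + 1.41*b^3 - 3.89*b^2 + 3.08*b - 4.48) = 0.44*b^4 - 2.87*b^3 + 3.46*b^2 - 8.11*b + 4.37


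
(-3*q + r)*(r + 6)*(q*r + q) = -3*q^2*r^2 - 21*q^2*r - 18*q^2 + q*r^3 + 7*q*r^2 + 6*q*r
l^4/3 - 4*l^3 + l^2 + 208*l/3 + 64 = (l/3 + 1)*(l - 8)^2*(l + 1)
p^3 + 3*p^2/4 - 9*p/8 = p*(p - 3/4)*(p + 3/2)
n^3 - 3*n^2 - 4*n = n*(n - 4)*(n + 1)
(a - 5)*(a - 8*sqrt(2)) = a^2 - 8*sqrt(2)*a - 5*a + 40*sqrt(2)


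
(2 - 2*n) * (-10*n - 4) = 20*n^2 - 12*n - 8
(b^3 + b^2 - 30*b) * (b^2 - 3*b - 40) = b^5 - 2*b^4 - 73*b^3 + 50*b^2 + 1200*b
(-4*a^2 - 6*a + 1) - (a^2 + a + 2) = -5*a^2 - 7*a - 1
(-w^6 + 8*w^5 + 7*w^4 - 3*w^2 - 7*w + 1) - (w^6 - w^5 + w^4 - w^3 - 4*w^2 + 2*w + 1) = -2*w^6 + 9*w^5 + 6*w^4 + w^3 + w^2 - 9*w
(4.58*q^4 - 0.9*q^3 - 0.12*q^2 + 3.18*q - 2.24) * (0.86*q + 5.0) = 3.9388*q^5 + 22.126*q^4 - 4.6032*q^3 + 2.1348*q^2 + 13.9736*q - 11.2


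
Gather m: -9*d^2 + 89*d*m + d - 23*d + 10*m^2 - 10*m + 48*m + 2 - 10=-9*d^2 - 22*d + 10*m^2 + m*(89*d + 38) - 8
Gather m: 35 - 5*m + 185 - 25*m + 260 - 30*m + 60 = 540 - 60*m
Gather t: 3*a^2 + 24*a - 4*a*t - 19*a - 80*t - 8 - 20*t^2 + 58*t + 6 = 3*a^2 + 5*a - 20*t^2 + t*(-4*a - 22) - 2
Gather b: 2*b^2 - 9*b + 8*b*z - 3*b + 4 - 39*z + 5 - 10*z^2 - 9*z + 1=2*b^2 + b*(8*z - 12) - 10*z^2 - 48*z + 10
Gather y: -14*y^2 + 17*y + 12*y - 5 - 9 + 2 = -14*y^2 + 29*y - 12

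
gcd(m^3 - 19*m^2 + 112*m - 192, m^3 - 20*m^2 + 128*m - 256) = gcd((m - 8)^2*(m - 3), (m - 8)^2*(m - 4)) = m^2 - 16*m + 64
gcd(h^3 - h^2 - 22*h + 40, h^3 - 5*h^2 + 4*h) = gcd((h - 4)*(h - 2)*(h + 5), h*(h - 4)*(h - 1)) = h - 4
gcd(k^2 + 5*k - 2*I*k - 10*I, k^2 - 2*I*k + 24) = 1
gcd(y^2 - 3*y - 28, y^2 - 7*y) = y - 7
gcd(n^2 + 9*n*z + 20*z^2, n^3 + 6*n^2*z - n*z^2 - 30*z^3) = n + 5*z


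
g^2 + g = g*(g + 1)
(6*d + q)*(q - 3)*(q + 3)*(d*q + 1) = 6*d^2*q^3 - 54*d^2*q + d*q^4 - 3*d*q^2 - 54*d + q^3 - 9*q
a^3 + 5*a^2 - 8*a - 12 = (a - 2)*(a + 1)*(a + 6)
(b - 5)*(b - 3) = b^2 - 8*b + 15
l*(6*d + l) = 6*d*l + l^2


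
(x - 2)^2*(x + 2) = x^3 - 2*x^2 - 4*x + 8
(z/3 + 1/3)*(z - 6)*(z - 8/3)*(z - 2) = z^4/3 - 29*z^3/9 + 68*z^2/9 + 4*z/9 - 32/3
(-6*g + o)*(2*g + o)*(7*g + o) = -84*g^3 - 40*g^2*o + 3*g*o^2 + o^3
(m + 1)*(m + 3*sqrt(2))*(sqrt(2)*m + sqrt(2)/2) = sqrt(2)*m^3 + 3*sqrt(2)*m^2/2 + 6*m^2 + sqrt(2)*m/2 + 9*m + 3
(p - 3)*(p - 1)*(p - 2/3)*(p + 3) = p^4 - 5*p^3/3 - 25*p^2/3 + 15*p - 6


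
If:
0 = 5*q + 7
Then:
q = -7/5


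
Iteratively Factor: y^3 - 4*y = (y + 2)*(y^2 - 2*y) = (y - 2)*(y + 2)*(y)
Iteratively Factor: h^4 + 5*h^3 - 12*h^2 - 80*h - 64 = (h - 4)*(h^3 + 9*h^2 + 24*h + 16) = (h - 4)*(h + 1)*(h^2 + 8*h + 16) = (h - 4)*(h + 1)*(h + 4)*(h + 4)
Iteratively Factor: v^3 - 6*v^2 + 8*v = (v)*(v^2 - 6*v + 8) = v*(v - 4)*(v - 2)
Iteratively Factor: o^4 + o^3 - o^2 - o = (o + 1)*(o^3 - o) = (o + 1)^2*(o^2 - o) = o*(o + 1)^2*(o - 1)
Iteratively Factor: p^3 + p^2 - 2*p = (p)*(p^2 + p - 2) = p*(p + 2)*(p - 1)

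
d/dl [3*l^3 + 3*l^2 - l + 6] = 9*l^2 + 6*l - 1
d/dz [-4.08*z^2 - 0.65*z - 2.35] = -8.16*z - 0.65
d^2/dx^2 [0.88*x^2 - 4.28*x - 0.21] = 1.76000000000000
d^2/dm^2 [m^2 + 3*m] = 2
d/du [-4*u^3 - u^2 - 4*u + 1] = -12*u^2 - 2*u - 4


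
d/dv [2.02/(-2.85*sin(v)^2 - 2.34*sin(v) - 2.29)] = (11.514*sin(v) + 4.7268)*cos(v)/(2.85*sin(v)^2 + 2.34*sin(v) + 2.29)^2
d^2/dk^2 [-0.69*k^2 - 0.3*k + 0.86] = -1.38000000000000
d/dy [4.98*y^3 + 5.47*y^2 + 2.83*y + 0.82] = 14.94*y^2 + 10.94*y + 2.83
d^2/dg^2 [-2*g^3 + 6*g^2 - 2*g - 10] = 12 - 12*g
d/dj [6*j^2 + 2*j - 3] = 12*j + 2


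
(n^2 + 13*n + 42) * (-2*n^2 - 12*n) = -2*n^4 - 38*n^3 - 240*n^2 - 504*n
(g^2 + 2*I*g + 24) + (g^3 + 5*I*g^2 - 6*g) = g^3 + g^2 + 5*I*g^2 - 6*g + 2*I*g + 24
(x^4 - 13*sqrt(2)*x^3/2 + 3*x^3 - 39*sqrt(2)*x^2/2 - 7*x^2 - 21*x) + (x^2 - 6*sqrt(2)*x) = x^4 - 13*sqrt(2)*x^3/2 + 3*x^3 - 39*sqrt(2)*x^2/2 - 6*x^2 - 21*x - 6*sqrt(2)*x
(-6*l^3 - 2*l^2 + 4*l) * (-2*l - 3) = 12*l^4 + 22*l^3 - 2*l^2 - 12*l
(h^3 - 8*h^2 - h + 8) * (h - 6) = h^4 - 14*h^3 + 47*h^2 + 14*h - 48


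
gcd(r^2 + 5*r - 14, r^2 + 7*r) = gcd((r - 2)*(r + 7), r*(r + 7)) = r + 7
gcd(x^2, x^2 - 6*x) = x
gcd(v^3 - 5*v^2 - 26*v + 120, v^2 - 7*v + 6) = v - 6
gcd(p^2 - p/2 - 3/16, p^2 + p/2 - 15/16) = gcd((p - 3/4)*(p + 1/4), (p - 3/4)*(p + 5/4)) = p - 3/4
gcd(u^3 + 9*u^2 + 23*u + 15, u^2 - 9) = u + 3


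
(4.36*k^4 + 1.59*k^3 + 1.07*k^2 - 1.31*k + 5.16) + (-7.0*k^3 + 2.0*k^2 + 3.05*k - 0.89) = 4.36*k^4 - 5.41*k^3 + 3.07*k^2 + 1.74*k + 4.27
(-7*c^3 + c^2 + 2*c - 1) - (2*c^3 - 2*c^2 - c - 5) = -9*c^3 + 3*c^2 + 3*c + 4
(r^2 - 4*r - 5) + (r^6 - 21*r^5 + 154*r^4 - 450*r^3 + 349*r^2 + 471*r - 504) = r^6 - 21*r^5 + 154*r^4 - 450*r^3 + 350*r^2 + 467*r - 509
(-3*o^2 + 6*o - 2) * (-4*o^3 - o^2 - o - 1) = 12*o^5 - 21*o^4 + 5*o^3 - o^2 - 4*o + 2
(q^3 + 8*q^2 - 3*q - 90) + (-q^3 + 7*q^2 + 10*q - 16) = 15*q^2 + 7*q - 106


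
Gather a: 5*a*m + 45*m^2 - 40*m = 5*a*m + 45*m^2 - 40*m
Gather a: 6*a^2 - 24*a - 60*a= 6*a^2 - 84*a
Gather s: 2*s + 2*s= 4*s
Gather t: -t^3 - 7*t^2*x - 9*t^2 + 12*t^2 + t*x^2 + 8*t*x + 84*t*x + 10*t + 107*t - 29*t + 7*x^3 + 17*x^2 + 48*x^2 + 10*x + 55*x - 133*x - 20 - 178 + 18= -t^3 + t^2*(3 - 7*x) + t*(x^2 + 92*x + 88) + 7*x^3 + 65*x^2 - 68*x - 180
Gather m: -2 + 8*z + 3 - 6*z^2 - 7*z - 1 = -6*z^2 + z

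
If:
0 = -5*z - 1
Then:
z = -1/5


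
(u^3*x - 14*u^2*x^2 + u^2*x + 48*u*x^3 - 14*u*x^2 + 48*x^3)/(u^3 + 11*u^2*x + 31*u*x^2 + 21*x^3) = x*(u^3 - 14*u^2*x + u^2 + 48*u*x^2 - 14*u*x + 48*x^2)/(u^3 + 11*u^2*x + 31*u*x^2 + 21*x^3)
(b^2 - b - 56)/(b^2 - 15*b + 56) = (b + 7)/(b - 7)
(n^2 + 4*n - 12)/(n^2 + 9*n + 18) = (n - 2)/(n + 3)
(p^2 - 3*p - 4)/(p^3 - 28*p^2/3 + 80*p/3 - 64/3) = 3*(p + 1)/(3*p^2 - 16*p + 16)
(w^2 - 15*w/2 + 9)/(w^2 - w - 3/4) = 2*(w - 6)/(2*w + 1)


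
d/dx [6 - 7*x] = -7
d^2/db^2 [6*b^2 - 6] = 12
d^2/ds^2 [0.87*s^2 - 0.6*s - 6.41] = 1.74000000000000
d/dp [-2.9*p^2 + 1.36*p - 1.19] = 1.36 - 5.8*p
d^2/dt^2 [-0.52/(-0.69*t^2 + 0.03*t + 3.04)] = (0.495144*t^2 - 0.021528*t - 0.52*(1.38*t - 0.03)*(2.76*t - 0.06) - 2.181504)/(-0.69*t^2 + 0.03*t + 3.04)^3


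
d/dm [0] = 0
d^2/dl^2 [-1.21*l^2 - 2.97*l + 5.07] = -2.42000000000000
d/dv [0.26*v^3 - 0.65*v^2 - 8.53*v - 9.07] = 0.78*v^2 - 1.3*v - 8.53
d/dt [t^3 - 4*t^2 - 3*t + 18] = 3*t^2 - 8*t - 3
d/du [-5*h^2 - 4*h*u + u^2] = -4*h + 2*u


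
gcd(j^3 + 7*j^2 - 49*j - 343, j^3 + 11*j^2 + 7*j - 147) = j^2 + 14*j + 49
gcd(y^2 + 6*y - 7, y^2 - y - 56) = y + 7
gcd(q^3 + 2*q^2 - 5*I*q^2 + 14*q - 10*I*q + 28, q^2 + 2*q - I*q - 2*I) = q + 2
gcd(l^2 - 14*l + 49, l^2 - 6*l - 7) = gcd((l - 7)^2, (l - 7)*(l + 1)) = l - 7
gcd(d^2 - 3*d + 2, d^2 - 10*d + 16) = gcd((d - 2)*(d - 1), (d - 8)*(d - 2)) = d - 2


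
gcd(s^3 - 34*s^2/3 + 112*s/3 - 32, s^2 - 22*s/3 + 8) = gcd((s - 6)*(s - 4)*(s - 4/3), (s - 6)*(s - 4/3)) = s^2 - 22*s/3 + 8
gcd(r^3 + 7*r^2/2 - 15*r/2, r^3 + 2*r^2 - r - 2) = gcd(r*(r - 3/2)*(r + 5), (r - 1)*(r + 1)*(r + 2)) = 1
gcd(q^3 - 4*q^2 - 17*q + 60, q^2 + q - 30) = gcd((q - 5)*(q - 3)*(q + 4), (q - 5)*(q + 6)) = q - 5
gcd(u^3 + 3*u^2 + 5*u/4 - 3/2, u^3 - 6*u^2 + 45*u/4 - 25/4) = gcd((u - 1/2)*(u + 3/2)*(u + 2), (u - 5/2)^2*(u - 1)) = 1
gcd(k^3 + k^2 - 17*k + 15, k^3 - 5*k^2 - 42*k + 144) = k - 3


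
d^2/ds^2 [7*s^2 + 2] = 14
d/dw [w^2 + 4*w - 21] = 2*w + 4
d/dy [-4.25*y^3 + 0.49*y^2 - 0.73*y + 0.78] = -12.75*y^2 + 0.98*y - 0.73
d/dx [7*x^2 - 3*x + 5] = 14*x - 3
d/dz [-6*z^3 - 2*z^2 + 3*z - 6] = -18*z^2 - 4*z + 3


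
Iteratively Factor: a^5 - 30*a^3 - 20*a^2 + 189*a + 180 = (a - 5)*(a^4 + 5*a^3 - 5*a^2 - 45*a - 36) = (a - 5)*(a - 3)*(a^3 + 8*a^2 + 19*a + 12) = (a - 5)*(a - 3)*(a + 3)*(a^2 + 5*a + 4) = (a - 5)*(a - 3)*(a + 3)*(a + 4)*(a + 1)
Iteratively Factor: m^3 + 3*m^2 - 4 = (m - 1)*(m^2 + 4*m + 4) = (m - 1)*(m + 2)*(m + 2)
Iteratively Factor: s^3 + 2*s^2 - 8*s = (s - 2)*(s^2 + 4*s) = (s - 2)*(s + 4)*(s)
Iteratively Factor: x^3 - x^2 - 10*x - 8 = (x + 1)*(x^2 - 2*x - 8) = (x + 1)*(x + 2)*(x - 4)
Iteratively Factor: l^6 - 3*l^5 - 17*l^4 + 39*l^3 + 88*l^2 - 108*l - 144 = (l - 2)*(l^5 - l^4 - 19*l^3 + l^2 + 90*l + 72) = (l - 3)*(l - 2)*(l^4 + 2*l^3 - 13*l^2 - 38*l - 24) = (l - 3)*(l - 2)*(l + 1)*(l^3 + l^2 - 14*l - 24) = (l - 4)*(l - 3)*(l - 2)*(l + 1)*(l^2 + 5*l + 6) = (l - 4)*(l - 3)*(l - 2)*(l + 1)*(l + 3)*(l + 2)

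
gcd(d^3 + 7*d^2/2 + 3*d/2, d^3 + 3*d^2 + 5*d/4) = d^2 + d/2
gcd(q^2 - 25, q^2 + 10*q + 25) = q + 5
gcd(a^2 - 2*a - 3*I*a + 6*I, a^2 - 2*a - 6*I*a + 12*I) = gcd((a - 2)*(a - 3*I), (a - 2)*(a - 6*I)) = a - 2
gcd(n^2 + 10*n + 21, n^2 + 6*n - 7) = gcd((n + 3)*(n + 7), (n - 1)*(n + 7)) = n + 7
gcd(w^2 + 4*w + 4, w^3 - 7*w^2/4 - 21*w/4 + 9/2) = w + 2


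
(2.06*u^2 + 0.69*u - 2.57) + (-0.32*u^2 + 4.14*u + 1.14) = 1.74*u^2 + 4.83*u - 1.43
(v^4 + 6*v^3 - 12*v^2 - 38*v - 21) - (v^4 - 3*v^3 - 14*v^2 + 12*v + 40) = 9*v^3 + 2*v^2 - 50*v - 61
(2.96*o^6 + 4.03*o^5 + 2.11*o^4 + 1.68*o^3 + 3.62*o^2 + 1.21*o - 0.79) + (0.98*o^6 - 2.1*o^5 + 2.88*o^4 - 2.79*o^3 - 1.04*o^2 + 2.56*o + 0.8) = 3.94*o^6 + 1.93*o^5 + 4.99*o^4 - 1.11*o^3 + 2.58*o^2 + 3.77*o + 0.01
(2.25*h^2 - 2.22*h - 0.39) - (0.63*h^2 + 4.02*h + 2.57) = 1.62*h^2 - 6.24*h - 2.96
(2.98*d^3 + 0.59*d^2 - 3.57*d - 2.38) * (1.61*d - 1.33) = 4.7978*d^4 - 3.0135*d^3 - 6.5324*d^2 + 0.9163*d + 3.1654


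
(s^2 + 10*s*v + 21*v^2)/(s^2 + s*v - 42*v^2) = (s + 3*v)/(s - 6*v)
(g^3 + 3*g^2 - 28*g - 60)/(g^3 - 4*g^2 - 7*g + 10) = (g + 6)/(g - 1)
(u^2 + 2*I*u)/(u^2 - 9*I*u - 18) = u*(u + 2*I)/(u^2 - 9*I*u - 18)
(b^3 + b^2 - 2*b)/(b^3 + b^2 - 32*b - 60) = b*(b - 1)/(b^2 - b - 30)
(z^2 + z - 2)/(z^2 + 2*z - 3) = (z + 2)/(z + 3)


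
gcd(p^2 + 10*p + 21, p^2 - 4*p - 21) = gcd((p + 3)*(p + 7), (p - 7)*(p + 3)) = p + 3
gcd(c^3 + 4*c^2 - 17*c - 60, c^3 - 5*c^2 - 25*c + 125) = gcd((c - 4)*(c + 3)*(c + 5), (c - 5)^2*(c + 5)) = c + 5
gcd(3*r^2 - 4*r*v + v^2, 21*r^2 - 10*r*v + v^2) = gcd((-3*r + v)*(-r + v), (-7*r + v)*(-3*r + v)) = 3*r - v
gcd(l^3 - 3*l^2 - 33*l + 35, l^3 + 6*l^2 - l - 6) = l - 1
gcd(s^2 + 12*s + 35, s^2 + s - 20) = s + 5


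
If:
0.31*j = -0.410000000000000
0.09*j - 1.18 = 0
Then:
No Solution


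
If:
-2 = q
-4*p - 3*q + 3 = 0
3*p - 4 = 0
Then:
No Solution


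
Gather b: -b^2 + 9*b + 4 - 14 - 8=-b^2 + 9*b - 18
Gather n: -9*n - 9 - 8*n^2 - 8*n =-8*n^2 - 17*n - 9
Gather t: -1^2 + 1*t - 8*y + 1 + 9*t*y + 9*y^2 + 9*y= t*(9*y + 1) + 9*y^2 + y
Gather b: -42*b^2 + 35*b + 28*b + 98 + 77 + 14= -42*b^2 + 63*b + 189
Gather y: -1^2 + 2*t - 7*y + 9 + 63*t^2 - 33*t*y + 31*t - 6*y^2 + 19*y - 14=63*t^2 + 33*t - 6*y^2 + y*(12 - 33*t) - 6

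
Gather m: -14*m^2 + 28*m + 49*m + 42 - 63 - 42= -14*m^2 + 77*m - 63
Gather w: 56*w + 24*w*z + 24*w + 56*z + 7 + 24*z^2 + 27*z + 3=w*(24*z + 80) + 24*z^2 + 83*z + 10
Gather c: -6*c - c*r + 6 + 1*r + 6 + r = c*(-r - 6) + 2*r + 12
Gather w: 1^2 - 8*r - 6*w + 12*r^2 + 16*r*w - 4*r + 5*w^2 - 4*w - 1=12*r^2 - 12*r + 5*w^2 + w*(16*r - 10)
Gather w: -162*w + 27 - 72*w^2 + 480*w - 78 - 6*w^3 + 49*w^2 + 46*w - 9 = -6*w^3 - 23*w^2 + 364*w - 60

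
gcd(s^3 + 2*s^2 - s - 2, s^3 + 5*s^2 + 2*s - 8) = s^2 + s - 2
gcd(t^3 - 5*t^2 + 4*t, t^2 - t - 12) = t - 4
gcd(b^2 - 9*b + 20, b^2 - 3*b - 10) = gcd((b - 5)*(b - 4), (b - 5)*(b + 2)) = b - 5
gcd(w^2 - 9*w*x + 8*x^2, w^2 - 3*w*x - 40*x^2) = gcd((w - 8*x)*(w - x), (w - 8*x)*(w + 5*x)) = -w + 8*x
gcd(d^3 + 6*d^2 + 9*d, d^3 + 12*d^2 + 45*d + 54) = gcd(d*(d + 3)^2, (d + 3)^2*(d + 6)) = d^2 + 6*d + 9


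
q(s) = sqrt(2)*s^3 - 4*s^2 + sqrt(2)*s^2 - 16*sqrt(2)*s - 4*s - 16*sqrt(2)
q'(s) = 3*sqrt(2)*s^2 - 8*s + 2*sqrt(2)*s - 16*sqrt(2) - 4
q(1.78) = -70.24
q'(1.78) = -22.39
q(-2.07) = 8.87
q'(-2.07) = 2.26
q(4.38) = -70.03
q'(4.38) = 32.11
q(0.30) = -30.81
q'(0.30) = -27.80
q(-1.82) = 8.74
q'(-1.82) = -3.16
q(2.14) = -77.59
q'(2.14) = -18.26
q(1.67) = -67.72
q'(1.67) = -23.43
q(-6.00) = -261.42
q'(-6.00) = 157.14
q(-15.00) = -4977.99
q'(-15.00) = 1005.54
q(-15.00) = -4977.99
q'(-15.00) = 1005.54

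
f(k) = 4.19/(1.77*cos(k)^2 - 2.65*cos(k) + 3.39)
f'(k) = 4.19*(3.54*sin(k)*cos(k) - 2.65*sin(k))/(1.77*cos(k)^2 - 2.65*cos(k) + 3.39)^2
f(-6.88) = 1.74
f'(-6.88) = -0.11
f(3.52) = 0.57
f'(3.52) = 0.17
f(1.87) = 0.97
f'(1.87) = -0.79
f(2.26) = 0.72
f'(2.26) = -0.47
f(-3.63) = 0.59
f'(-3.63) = -0.22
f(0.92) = 1.72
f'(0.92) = -0.28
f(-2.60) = 0.60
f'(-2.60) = 0.25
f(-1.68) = 1.13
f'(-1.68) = 0.92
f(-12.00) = 1.74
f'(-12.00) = 0.13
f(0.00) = 1.67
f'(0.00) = 0.00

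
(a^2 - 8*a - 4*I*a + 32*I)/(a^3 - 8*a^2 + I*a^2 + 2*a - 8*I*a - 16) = (a - 4*I)/(a^2 + I*a + 2)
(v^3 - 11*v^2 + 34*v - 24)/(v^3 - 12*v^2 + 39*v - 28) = (v - 6)/(v - 7)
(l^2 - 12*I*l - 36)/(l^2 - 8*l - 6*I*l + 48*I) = (l - 6*I)/(l - 8)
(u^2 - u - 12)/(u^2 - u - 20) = (-u^2 + u + 12)/(-u^2 + u + 20)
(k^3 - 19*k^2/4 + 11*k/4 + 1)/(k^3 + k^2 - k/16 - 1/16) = 4*(k^2 - 5*k + 4)/(4*k^2 + 3*k - 1)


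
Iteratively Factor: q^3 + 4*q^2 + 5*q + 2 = (q + 1)*(q^2 + 3*q + 2) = (q + 1)^2*(q + 2)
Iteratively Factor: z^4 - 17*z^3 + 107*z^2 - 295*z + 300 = (z - 3)*(z^3 - 14*z^2 + 65*z - 100) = (z - 4)*(z - 3)*(z^2 - 10*z + 25) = (z - 5)*(z - 4)*(z - 3)*(z - 5)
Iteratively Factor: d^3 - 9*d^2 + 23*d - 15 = (d - 3)*(d^2 - 6*d + 5) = (d - 5)*(d - 3)*(d - 1)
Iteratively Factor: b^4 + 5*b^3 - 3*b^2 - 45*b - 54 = (b + 3)*(b^3 + 2*b^2 - 9*b - 18) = (b + 2)*(b + 3)*(b^2 - 9) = (b - 3)*(b + 2)*(b + 3)*(b + 3)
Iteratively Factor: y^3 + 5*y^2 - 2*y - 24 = (y + 3)*(y^2 + 2*y - 8) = (y - 2)*(y + 3)*(y + 4)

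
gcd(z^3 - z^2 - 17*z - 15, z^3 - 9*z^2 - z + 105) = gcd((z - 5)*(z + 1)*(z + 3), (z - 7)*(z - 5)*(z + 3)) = z^2 - 2*z - 15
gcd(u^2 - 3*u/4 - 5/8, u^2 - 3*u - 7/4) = u + 1/2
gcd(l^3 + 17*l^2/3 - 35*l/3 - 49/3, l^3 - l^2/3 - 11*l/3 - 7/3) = l^2 - 4*l/3 - 7/3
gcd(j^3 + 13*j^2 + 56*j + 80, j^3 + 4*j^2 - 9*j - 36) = j + 4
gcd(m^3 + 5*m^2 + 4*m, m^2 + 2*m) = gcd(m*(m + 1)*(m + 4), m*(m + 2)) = m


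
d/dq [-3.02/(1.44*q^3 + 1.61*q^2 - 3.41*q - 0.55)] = (13.0464*q^2 + 9.7244*q - 10.2982)/(1.44*q^3 + 1.61*q^2 - 3.41*q - 0.55)^2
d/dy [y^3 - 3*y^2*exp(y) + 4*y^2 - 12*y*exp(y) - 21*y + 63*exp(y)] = -3*y^2*exp(y) + 3*y^2 - 18*y*exp(y) + 8*y + 51*exp(y) - 21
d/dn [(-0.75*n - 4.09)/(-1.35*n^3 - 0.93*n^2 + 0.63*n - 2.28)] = (-2.025*n^3 - 17.262*n^2 - 7.6074*n + 4.2867)/(1.8225*n^6 + 2.511*n^5 - 0.8361*n^4 + 4.9842*n^3 + 4.6377*n^2 - 2.8728*n + 5.1984)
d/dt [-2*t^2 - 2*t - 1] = -4*t - 2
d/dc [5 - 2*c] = -2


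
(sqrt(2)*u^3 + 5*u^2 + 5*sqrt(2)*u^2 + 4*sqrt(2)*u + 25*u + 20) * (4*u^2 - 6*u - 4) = 4*sqrt(2)*u^5 + 14*sqrt(2)*u^4 + 20*u^4 - 18*sqrt(2)*u^3 + 70*u^3 - 90*u^2 - 44*sqrt(2)*u^2 - 220*u - 16*sqrt(2)*u - 80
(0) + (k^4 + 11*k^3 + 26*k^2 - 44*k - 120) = k^4 + 11*k^3 + 26*k^2 - 44*k - 120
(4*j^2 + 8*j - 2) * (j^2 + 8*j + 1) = 4*j^4 + 40*j^3 + 66*j^2 - 8*j - 2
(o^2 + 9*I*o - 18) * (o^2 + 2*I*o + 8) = o^4 + 11*I*o^3 - 28*o^2 + 36*I*o - 144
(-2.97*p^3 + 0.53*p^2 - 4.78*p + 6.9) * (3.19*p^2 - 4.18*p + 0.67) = -9.4743*p^5 + 14.1053*p^4 - 19.4535*p^3 + 42.3465*p^2 - 32.0446*p + 4.623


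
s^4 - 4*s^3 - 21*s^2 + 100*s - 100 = (s - 5)*(s - 2)^2*(s + 5)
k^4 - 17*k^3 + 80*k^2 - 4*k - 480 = (k - 8)*(k - 6)*(k - 5)*(k + 2)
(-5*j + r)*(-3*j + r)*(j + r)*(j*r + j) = 15*j^4*r + 15*j^4 + 7*j^3*r^2 + 7*j^3*r - 7*j^2*r^3 - 7*j^2*r^2 + j*r^4 + j*r^3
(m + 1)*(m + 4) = m^2 + 5*m + 4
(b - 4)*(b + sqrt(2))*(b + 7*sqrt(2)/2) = b^3 - 4*b^2 + 9*sqrt(2)*b^2/2 - 18*sqrt(2)*b + 7*b - 28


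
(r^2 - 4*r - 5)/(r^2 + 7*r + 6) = (r - 5)/(r + 6)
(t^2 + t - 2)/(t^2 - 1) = (t + 2)/(t + 1)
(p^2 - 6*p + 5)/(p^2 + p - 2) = (p - 5)/(p + 2)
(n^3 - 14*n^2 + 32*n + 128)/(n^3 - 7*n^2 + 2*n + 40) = (n^2 - 16*n + 64)/(n^2 - 9*n + 20)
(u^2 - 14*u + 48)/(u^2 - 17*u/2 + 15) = 2*(u - 8)/(2*u - 5)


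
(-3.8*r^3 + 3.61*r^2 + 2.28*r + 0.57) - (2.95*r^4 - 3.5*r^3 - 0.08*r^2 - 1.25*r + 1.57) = -2.95*r^4 - 0.3*r^3 + 3.69*r^2 + 3.53*r - 1.0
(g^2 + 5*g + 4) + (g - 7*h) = g^2 + 6*g - 7*h + 4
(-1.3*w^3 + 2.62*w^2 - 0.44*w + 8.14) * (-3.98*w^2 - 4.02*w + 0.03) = 5.174*w^5 - 5.2016*w^4 - 8.8202*w^3 - 30.5498*w^2 - 32.736*w + 0.2442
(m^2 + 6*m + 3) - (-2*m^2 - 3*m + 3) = 3*m^2 + 9*m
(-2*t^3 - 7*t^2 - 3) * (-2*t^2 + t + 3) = 4*t^5 + 12*t^4 - 13*t^3 - 15*t^2 - 3*t - 9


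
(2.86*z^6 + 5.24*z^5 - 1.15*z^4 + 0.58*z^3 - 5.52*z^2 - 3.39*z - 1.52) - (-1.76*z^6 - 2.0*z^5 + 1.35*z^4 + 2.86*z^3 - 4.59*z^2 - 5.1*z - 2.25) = 4.62*z^6 + 7.24*z^5 - 2.5*z^4 - 2.28*z^3 - 0.93*z^2 + 1.71*z + 0.73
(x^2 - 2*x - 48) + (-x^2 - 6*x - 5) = -8*x - 53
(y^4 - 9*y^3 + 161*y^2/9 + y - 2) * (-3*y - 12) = -3*y^5 + 15*y^4 + 163*y^3/3 - 653*y^2/3 - 6*y + 24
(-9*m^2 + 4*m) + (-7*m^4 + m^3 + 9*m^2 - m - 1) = -7*m^4 + m^3 + 3*m - 1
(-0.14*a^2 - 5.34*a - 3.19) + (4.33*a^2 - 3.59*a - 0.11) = 4.19*a^2 - 8.93*a - 3.3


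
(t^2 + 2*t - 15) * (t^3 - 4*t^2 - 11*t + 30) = t^5 - 2*t^4 - 34*t^3 + 68*t^2 + 225*t - 450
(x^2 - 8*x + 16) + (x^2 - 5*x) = 2*x^2 - 13*x + 16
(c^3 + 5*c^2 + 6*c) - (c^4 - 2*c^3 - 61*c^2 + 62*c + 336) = -c^4 + 3*c^3 + 66*c^2 - 56*c - 336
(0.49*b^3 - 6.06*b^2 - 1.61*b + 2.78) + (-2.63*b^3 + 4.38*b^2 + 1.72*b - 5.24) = -2.14*b^3 - 1.68*b^2 + 0.11*b - 2.46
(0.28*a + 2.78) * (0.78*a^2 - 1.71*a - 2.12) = 0.2184*a^3 + 1.6896*a^2 - 5.3474*a - 5.8936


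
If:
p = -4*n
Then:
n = -p/4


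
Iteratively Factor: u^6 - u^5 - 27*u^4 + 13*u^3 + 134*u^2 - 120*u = (u - 2)*(u^5 + u^4 - 25*u^3 - 37*u^2 + 60*u) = (u - 2)*(u + 3)*(u^4 - 2*u^3 - 19*u^2 + 20*u) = (u - 5)*(u - 2)*(u + 3)*(u^3 + 3*u^2 - 4*u) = (u - 5)*(u - 2)*(u - 1)*(u + 3)*(u^2 + 4*u) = u*(u - 5)*(u - 2)*(u - 1)*(u + 3)*(u + 4)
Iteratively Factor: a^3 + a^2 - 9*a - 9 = (a - 3)*(a^2 + 4*a + 3) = (a - 3)*(a + 1)*(a + 3)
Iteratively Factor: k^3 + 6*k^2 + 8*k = (k + 4)*(k^2 + 2*k) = k*(k + 4)*(k + 2)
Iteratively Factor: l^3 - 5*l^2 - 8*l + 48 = (l - 4)*(l^2 - l - 12) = (l - 4)*(l + 3)*(l - 4)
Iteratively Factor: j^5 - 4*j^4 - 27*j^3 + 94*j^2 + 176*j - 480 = (j - 2)*(j^4 - 2*j^3 - 31*j^2 + 32*j + 240) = (j - 2)*(j + 4)*(j^3 - 6*j^2 - 7*j + 60) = (j - 5)*(j - 2)*(j + 4)*(j^2 - j - 12) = (j - 5)*(j - 4)*(j - 2)*(j + 4)*(j + 3)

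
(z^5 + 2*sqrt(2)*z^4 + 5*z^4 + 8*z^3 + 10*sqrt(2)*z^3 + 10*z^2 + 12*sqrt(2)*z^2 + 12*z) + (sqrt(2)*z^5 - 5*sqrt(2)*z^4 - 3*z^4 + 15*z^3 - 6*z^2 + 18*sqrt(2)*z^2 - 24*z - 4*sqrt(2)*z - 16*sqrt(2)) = z^5 + sqrt(2)*z^5 - 3*sqrt(2)*z^4 + 2*z^4 + 10*sqrt(2)*z^3 + 23*z^3 + 4*z^2 + 30*sqrt(2)*z^2 - 12*z - 4*sqrt(2)*z - 16*sqrt(2)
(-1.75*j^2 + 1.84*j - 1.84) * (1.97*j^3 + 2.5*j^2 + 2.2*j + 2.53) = -3.4475*j^5 - 0.7502*j^4 - 2.8748*j^3 - 4.9795*j^2 + 0.607199999999999*j - 4.6552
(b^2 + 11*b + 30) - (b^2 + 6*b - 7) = 5*b + 37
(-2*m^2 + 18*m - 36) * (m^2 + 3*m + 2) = -2*m^4 + 12*m^3 + 14*m^2 - 72*m - 72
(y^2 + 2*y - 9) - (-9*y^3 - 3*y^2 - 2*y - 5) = 9*y^3 + 4*y^2 + 4*y - 4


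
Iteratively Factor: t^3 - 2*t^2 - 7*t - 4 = (t - 4)*(t^2 + 2*t + 1) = (t - 4)*(t + 1)*(t + 1)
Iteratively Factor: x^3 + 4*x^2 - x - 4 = (x + 4)*(x^2 - 1) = (x - 1)*(x + 4)*(x + 1)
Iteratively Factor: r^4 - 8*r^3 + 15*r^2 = (r)*(r^3 - 8*r^2 + 15*r) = r*(r - 3)*(r^2 - 5*r) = r*(r - 5)*(r - 3)*(r)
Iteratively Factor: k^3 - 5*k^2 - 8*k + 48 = (k - 4)*(k^2 - k - 12) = (k - 4)*(k + 3)*(k - 4)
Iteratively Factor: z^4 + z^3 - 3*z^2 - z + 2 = (z - 1)*(z^3 + 2*z^2 - z - 2) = (z - 1)*(z + 2)*(z^2 - 1) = (z - 1)^2*(z + 2)*(z + 1)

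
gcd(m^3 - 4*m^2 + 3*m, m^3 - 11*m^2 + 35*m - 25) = m - 1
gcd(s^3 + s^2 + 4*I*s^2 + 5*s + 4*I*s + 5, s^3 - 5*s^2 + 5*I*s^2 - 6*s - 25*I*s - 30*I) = s^2 + s*(1 + 5*I) + 5*I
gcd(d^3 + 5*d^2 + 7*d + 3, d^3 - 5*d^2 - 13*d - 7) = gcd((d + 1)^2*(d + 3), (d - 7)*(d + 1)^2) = d^2 + 2*d + 1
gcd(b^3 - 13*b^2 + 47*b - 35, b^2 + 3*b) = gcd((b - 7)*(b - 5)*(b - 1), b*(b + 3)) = 1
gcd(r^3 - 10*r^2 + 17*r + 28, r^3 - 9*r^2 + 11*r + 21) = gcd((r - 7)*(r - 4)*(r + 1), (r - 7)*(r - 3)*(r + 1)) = r^2 - 6*r - 7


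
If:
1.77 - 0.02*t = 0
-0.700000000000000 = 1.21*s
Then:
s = -0.58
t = 88.50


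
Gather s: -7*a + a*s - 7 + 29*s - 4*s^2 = -7*a - 4*s^2 + s*(a + 29) - 7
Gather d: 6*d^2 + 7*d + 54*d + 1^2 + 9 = 6*d^2 + 61*d + 10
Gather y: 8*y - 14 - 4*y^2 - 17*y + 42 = -4*y^2 - 9*y + 28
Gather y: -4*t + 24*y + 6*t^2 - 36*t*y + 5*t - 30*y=6*t^2 + t + y*(-36*t - 6)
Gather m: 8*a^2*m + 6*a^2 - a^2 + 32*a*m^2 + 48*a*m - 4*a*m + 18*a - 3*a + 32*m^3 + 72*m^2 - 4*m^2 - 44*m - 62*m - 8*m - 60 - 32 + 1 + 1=5*a^2 + 15*a + 32*m^3 + m^2*(32*a + 68) + m*(8*a^2 + 44*a - 114) - 90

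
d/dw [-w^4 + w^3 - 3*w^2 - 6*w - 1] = -4*w^3 + 3*w^2 - 6*w - 6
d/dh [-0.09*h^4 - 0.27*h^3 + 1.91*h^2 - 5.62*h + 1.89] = -0.36*h^3 - 0.81*h^2 + 3.82*h - 5.62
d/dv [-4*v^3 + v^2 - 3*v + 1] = -12*v^2 + 2*v - 3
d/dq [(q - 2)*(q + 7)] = 2*q + 5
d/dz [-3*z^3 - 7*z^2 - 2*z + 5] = -9*z^2 - 14*z - 2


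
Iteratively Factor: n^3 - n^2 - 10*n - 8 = (n + 2)*(n^2 - 3*n - 4) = (n + 1)*(n + 2)*(n - 4)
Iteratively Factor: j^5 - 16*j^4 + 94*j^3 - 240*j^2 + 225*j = (j - 5)*(j^4 - 11*j^3 + 39*j^2 - 45*j) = (j - 5)*(j - 3)*(j^3 - 8*j^2 + 15*j) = (j - 5)^2*(j - 3)*(j^2 - 3*j) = (j - 5)^2*(j - 3)^2*(j)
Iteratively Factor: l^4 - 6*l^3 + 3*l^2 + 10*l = (l)*(l^3 - 6*l^2 + 3*l + 10) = l*(l + 1)*(l^2 - 7*l + 10) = l*(l - 5)*(l + 1)*(l - 2)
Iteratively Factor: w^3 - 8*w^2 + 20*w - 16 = (w - 2)*(w^2 - 6*w + 8) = (w - 2)^2*(w - 4)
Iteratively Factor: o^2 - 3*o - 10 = (o + 2)*(o - 5)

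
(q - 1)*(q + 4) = q^2 + 3*q - 4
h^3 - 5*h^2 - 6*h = h*(h - 6)*(h + 1)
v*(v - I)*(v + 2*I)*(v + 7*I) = v^4 + 8*I*v^3 - 5*v^2 + 14*I*v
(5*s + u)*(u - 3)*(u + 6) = 5*s*u^2 + 15*s*u - 90*s + u^3 + 3*u^2 - 18*u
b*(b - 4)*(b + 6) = b^3 + 2*b^2 - 24*b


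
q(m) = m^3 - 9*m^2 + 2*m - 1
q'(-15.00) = 947.00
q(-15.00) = -5431.00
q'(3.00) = -25.00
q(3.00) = -49.00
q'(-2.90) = 79.43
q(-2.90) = -106.88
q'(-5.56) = 194.82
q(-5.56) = -462.22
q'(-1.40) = 33.08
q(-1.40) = -24.18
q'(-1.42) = 33.61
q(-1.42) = -24.85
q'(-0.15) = 4.77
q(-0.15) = -1.51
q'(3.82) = -22.98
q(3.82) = -68.95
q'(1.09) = -14.06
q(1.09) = -8.22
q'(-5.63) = 198.43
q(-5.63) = -475.99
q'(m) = 3*m^2 - 18*m + 2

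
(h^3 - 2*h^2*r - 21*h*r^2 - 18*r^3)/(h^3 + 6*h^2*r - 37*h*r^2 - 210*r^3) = (h^2 + 4*h*r + 3*r^2)/(h^2 + 12*h*r + 35*r^2)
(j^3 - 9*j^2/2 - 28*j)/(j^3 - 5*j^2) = (j^2 - 9*j/2 - 28)/(j*(j - 5))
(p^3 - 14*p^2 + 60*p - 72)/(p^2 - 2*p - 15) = (-p^3 + 14*p^2 - 60*p + 72)/(-p^2 + 2*p + 15)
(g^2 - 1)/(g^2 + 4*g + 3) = (g - 1)/(g + 3)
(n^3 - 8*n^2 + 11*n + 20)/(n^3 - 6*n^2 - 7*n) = (n^2 - 9*n + 20)/(n*(n - 7))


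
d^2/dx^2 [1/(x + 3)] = 2/(x + 3)^3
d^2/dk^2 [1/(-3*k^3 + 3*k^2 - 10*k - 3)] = 2*(3*(3*k - 1)*(3*k^3 - 3*k^2 + 10*k + 3) - (9*k^2 - 6*k + 10)^2)/(3*k^3 - 3*k^2 + 10*k + 3)^3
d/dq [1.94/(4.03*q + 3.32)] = -7.8182/(4.03*q + 3.32)^2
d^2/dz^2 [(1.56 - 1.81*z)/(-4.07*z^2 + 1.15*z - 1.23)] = ((16.8614 - 44.2002*z)*(4.07*z^2 - 1.15*z + 1.23) + (1.81*z - 1.56)*(8.14*z - 1.15)*(16.28*z - 2.3))/(4.07*z^2 - 1.15*z + 1.23)^3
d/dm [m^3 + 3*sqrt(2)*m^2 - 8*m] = 3*m^2 + 6*sqrt(2)*m - 8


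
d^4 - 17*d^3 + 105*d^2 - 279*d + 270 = (d - 6)*(d - 5)*(d - 3)^2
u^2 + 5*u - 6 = (u - 1)*(u + 6)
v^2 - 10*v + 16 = (v - 8)*(v - 2)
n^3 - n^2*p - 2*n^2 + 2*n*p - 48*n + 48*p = (n - 8)*(n + 6)*(n - p)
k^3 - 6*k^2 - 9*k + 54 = (k - 6)*(k - 3)*(k + 3)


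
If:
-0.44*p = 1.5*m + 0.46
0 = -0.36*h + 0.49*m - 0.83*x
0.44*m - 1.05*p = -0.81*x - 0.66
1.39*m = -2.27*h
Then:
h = 0.23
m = -0.37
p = 0.23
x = -0.32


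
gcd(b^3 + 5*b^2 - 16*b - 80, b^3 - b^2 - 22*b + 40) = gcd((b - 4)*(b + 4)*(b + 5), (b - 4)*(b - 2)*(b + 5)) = b^2 + b - 20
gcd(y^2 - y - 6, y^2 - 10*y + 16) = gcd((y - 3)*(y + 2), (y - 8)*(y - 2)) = 1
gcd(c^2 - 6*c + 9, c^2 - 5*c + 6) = c - 3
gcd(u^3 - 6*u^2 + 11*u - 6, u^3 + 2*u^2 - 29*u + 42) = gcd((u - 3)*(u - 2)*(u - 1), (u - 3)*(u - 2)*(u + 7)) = u^2 - 5*u + 6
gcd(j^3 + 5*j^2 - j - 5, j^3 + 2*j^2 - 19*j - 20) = j^2 + 6*j + 5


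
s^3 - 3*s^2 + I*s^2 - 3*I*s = s*(s - 3)*(s + I)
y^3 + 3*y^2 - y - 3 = (y - 1)*(y + 1)*(y + 3)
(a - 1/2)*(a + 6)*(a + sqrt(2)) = a^3 + sqrt(2)*a^2 + 11*a^2/2 - 3*a + 11*sqrt(2)*a/2 - 3*sqrt(2)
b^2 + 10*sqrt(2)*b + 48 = (b + 4*sqrt(2))*(b + 6*sqrt(2))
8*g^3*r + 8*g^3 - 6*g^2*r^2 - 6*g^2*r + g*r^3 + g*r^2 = (-4*g + r)*(-2*g + r)*(g*r + g)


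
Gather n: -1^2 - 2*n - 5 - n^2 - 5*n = -n^2 - 7*n - 6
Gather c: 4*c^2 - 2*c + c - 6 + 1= 4*c^2 - c - 5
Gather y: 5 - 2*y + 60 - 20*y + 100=165 - 22*y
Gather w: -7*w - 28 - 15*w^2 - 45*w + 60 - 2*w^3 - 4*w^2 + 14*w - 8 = -2*w^3 - 19*w^2 - 38*w + 24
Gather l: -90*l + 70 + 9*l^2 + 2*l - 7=9*l^2 - 88*l + 63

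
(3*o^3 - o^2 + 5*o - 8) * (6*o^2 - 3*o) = 18*o^5 - 15*o^4 + 33*o^3 - 63*o^2 + 24*o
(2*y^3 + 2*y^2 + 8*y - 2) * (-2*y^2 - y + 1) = -4*y^5 - 6*y^4 - 16*y^3 - 2*y^2 + 10*y - 2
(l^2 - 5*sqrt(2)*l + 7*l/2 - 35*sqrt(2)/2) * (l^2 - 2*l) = l^4 - 5*sqrt(2)*l^3 + 3*l^3/2 - 15*sqrt(2)*l^2/2 - 7*l^2 + 35*sqrt(2)*l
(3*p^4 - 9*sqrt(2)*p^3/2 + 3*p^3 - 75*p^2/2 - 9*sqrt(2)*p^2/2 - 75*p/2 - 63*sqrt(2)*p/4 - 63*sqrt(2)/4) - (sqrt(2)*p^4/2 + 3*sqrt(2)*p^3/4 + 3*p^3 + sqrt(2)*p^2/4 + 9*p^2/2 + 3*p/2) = -sqrt(2)*p^4/2 + 3*p^4 - 21*sqrt(2)*p^3/4 - 42*p^2 - 19*sqrt(2)*p^2/4 - 39*p - 63*sqrt(2)*p/4 - 63*sqrt(2)/4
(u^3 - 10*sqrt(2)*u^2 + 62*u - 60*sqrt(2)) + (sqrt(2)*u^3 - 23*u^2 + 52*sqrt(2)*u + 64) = u^3 + sqrt(2)*u^3 - 23*u^2 - 10*sqrt(2)*u^2 + 62*u + 52*sqrt(2)*u - 60*sqrt(2) + 64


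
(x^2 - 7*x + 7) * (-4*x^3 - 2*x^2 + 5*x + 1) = -4*x^5 + 26*x^4 - 9*x^3 - 48*x^2 + 28*x + 7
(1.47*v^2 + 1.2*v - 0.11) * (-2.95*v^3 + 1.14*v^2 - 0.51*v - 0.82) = -4.3365*v^5 - 1.8642*v^4 + 0.9428*v^3 - 1.9428*v^2 - 0.9279*v + 0.0902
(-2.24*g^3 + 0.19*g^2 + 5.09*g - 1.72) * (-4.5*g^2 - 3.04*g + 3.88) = 10.08*g^5 + 5.9546*g^4 - 32.1738*g^3 - 6.9964*g^2 + 24.978*g - 6.6736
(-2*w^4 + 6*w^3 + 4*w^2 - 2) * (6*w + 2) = -12*w^5 + 32*w^4 + 36*w^3 + 8*w^2 - 12*w - 4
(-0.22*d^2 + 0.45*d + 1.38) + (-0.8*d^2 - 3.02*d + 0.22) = -1.02*d^2 - 2.57*d + 1.6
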